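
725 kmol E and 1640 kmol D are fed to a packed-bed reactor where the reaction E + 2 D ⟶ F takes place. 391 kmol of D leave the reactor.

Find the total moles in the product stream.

For D: n = n₀ − 2ξ → 391 = 1640 − 2ξ, giving ξ = 624.5 kmol.
Outlet amounts (n = n₀ + ν ξ):
  E: 725 − 1(624.5) = 100.5
  D: 1640 − 2(624.5) = 391
  F: 0 + 1(624.5) = 624.5
Total out = 100.5 + 391 + 624.5 = 1116 kmol.

1120 kmol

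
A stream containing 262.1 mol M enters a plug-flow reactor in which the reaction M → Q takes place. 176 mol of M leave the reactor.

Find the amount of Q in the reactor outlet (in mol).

For M: n = n₀ − 1ξ → 176 = 262.1 − 1ξ, giving ξ = 86.1 mol.
Outlet amounts (n = n₀ + ν ξ):
  M: 262.1 − 1(86.1) = 176
  Q: 0 + 1(86.1) = 86.1

86.1 mol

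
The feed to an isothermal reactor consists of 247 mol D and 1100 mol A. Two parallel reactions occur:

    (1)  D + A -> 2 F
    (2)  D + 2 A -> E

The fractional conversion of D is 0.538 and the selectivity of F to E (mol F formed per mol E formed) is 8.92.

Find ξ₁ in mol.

ξ₁ = 109 mol

Conversion of D: D consumed = 0.538 × 247 = 132.9 mol = 1ξ₁ + 1ξ₂.
Selectivity: 2ξ₁ / (1ξ₂) = 8.92 → ξ₁ = 4.46 ξ₂.
Substitute: (1·4.46 + 1) ξ₂ = 132.9 → ξ₂ = 24.34 mol, ξ₁ = 108.5 mol.
Outlet amounts (n = n₀ + Σ ν·ξ):
  D: 247 − 1(108.5) − 1(24.34) = 114.1
  A: 1100 − 1(108.5) − 2(24.34) = 942.8
  F: 0 + 2(108.5) = 217.1
  E: 0 + 1(24.34) = 24.34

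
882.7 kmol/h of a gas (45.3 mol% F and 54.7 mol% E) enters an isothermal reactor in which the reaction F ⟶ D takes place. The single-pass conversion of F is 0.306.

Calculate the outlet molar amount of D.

122 kmol/h

F reacted = 0.306 × 399.9 = 122.4 kmol/h; ν_F = −1, so ξ = 122.4/1 = 122.4 kmol/h.
Outlet amounts (n = n₀ + ν ξ):
  F: 399.9 − 1(122.4) = 277.5
  D: 0 + 1(122.4) = 122.4
  E: 482.8 (inert)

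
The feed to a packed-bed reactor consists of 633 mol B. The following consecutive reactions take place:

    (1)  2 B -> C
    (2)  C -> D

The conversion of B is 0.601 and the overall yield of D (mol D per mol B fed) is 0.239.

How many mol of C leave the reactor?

38.9 mol

Conversion of B: B consumed = 2ξ₁ = 0.601 × 633 → ξ₁ = 190.2 mol.
Yield of D: 1ξ₂ / 633 = 0.239 → ξ₂ = 151.3 mol.
Outlet amounts (n = n₀ + Σ ν·ξ):
  B: 633 − 2(190.2) = 252.6
  C: 0 + 1(190.2) − 1(151.3) = 38.93
  D: 0 + 1(151.3) = 151.3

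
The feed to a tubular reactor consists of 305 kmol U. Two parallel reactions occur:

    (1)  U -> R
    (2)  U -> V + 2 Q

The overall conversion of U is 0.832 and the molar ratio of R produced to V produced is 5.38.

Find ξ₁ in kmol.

Conversion of U: U consumed = 0.832 × 305 = 253.8 kmol = 1ξ₁ + 1ξ₂.
Selectivity: 1ξ₁ / (1ξ₂) = 5.38 → ξ₁ = 5.38 ξ₂.
Substitute: (1·5.38 + 1) ξ₂ = 253.8 → ξ₂ = 39.77 kmol, ξ₁ = 214 kmol.
Outlet amounts (n = n₀ + Σ ν·ξ):
  U: 305 − 1(214) − 1(39.77) = 51.24
  R: 0 + 1(214) = 214
  V: 0 + 1(39.77) = 39.77
  Q: 0 + 2(39.77) = 79.55

ξ₁ = 214 kmol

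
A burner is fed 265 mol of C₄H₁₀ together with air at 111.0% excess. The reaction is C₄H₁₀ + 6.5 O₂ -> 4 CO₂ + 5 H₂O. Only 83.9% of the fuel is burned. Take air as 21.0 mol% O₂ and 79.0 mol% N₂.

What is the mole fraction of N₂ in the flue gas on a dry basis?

Stoichiometric O₂ = 6.5 × 265 = 1722 mol; O₂ fed = 1722 × 2.110 = 3634 mol.
N₂ fed = 3634 × 79/21 = 13670 mol.
Fuel reacted = 0.839 × 265 → ξ = 222.3 mol.
Outlet (n = n₀ + ν ξ):
  C₄H₁₀: 265 − 1(222.3) = 42.67
  O₂: 3634 − 6.5(222.3) = 2189
  N₂: 13670 (inert)
  CO₂: 0 + 4(222.3) = 889.3
  H₂O: 0 + 5(222.3) = 1112
Dry total = 16790 mol; y_N₂ (dry) = 13670 / 16790 = 0.8141.

0.814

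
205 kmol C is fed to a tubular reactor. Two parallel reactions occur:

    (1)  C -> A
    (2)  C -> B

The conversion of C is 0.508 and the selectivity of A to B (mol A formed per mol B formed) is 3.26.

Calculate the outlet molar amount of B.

Conversion of C: C consumed = 0.508 × 205 = 104.1 kmol = 1ξ₁ + 1ξ₂.
Selectivity: 1ξ₁ / (1ξ₂) = 3.26 → ξ₁ = 3.26 ξ₂.
Substitute: (1·3.26 + 1) ξ₂ = 104.1 → ξ₂ = 24.45 kmol, ξ₁ = 79.69 kmol.
Outlet amounts (n = n₀ + Σ ν·ξ):
  C: 205 − 1(79.69) − 1(24.45) = 100.9
  A: 0 + 1(79.69) = 79.69
  B: 0 + 1(24.45) = 24.45

24.4 kmol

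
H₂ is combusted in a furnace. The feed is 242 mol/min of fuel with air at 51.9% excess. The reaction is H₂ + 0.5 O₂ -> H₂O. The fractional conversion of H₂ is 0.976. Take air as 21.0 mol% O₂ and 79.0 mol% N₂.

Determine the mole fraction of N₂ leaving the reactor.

Stoichiometric O₂ = 0.5 × 242 = 121 mol/min; O₂ fed = 121 × 1.519 = 183.8 mol/min.
N₂ fed = 183.8 × 79/21 = 691.4 mol/min.
Fuel reacted = 0.976 × 242 → ξ = 236.2 mol/min.
Outlet (n = n₀ + ν ξ):
  H₂: 242 − 1(236.2) = 5.808
  O₂: 183.8 − 0.5(236.2) = 65.7
  N₂: 691.4 (inert)
  H₂O: 0 + 1(236.2) = 236.2
Total out = 999.1 mol/min; y_N₂ = 691.4 / 999.1 = 0.692.

0.692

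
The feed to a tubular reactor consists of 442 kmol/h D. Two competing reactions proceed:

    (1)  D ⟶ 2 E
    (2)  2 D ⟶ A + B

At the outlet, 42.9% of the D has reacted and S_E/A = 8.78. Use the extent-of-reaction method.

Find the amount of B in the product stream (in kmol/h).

29.7 kmol/h

Conversion of D: D consumed = 0.429 × 442 = 189.6 kmol/h = 1ξ₁ + 2ξ₂.
Selectivity: 2ξ₁ / (1ξ₂) = 8.78 → ξ₁ = 4.39 ξ₂.
Substitute: (1·4.39 + 2) ξ₂ = 189.6 → ξ₂ = 29.67 kmol/h, ξ₁ = 130.3 kmol/h.
Outlet amounts (n = n₀ + Σ ν·ξ):
  D: 442 − 1(130.3) − 2(29.67) = 252.4
  E: 0 + 2(130.3) = 260.5
  A: 0 + 1(29.67) = 29.67
  B: 0 + 1(29.67) = 29.67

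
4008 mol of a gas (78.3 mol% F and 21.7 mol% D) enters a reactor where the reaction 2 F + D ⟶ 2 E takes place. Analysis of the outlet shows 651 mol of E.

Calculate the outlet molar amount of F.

2490 mol

For E: n = n₀ + 2ξ → 651 = 0 + 2ξ, giving ξ = 325.5 mol.
Outlet amounts (n = n₀ + ν ξ):
  F: 3138 − 2(325.5) = 2487
  D: 869.7 − 1(325.5) = 544.2
  E: 0 + 2(325.5) = 651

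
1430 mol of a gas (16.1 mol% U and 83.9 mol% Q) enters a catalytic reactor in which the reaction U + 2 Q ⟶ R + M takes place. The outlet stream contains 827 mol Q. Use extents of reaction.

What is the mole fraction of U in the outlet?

0.0353

For Q: n = n₀ − 2ξ → 827 = 1200 − 2ξ, giving ξ = 186.4 mol.
Outlet amounts (n = n₀ + ν ξ):
  U: 230.2 − 1(186.4) = 43.84
  Q: 1200 − 2(186.4) = 827
  R: 0 + 1(186.4) = 186.4
  M: 0 + 1(186.4) = 186.4
Total out = 1244 mol; y_U = 43.84 / 1244 = 0.03526.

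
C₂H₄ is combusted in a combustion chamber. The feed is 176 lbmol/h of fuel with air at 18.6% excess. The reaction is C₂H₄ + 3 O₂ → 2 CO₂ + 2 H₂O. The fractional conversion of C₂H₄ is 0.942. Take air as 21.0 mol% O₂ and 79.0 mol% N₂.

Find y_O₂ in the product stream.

0.0408

Stoichiometric O₂ = 3 × 176 = 528 lbmol/h; O₂ fed = 528 × 1.186 = 626.2 lbmol/h.
N₂ fed = 626.2 × 79/21 = 2356 lbmol/h.
Fuel reacted = 0.942 × 176 → ξ = 165.8 lbmol/h.
Outlet (n = n₀ + ν ξ):
  C₂H₄: 176 − 1(165.8) = 10.21
  O₂: 626.2 − 3(165.8) = 128.8
  N₂: 2356 (inert)
  CO₂: 0 + 2(165.8) = 331.6
  H₂O: 0 + 2(165.8) = 331.6
Total out = 3158 lbmol/h; y_O₂ = 128.8 / 3158 = 0.0408.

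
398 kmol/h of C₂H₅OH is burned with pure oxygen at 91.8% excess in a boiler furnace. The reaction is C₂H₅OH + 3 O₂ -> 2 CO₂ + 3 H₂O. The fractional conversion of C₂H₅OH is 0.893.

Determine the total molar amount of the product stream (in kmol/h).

Stoichiometric O₂ = 3 × 398 = 1194 kmol/h; O₂ fed = 1194 × 1.918 = 2290 kmol/h.
Fuel reacted = 0.893 × 398 → ξ = 355.4 kmol/h.
Outlet (n = n₀ + ν ξ):
  C₂H₅OH: 398 − 1(355.4) = 42.59
  O₂: 2290 − 3(355.4) = 1224
  CO₂: 0 + 2(355.4) = 710.8
  H₂O: 0 + 3(355.4) = 1066
Total out = 42.59 + 1224 + 710.8 + 1066 = 3044 kmol/h.

3040 kmol/h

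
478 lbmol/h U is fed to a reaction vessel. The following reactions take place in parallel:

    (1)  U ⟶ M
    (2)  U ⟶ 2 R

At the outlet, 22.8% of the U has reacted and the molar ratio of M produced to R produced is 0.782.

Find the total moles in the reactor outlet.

521 lbmol/h

Conversion of U: U consumed = 0.228 × 478 = 109 lbmol/h = 1ξ₁ + 1ξ₂.
Selectivity: 1ξ₁ / (2ξ₂) = 0.782 → ξ₁ = 1.564 ξ₂.
Substitute: (1·1.564 + 1) ξ₂ = 109 → ξ₂ = 42.51 lbmol/h, ξ₁ = 66.48 lbmol/h.
Outlet amounts (n = n₀ + Σ ν·ξ):
  U: 478 − 1(66.48) − 1(42.51) = 369
  M: 0 + 1(66.48) = 66.48
  R: 0 + 2(42.51) = 85.01
Total out = 369 + 66.48 + 85.01 = 520.5 lbmol/h.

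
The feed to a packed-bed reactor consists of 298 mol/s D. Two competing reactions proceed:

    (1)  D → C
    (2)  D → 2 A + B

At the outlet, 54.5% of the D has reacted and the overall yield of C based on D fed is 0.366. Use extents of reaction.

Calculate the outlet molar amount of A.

Yield of C: 1ξ₁ / 298 = 0.366 → ξ₁ = 109.1 mol/s.
Conversion of D: 1ξ₁ + 1ξ₂ = 0.545 × 298 = 162.4 → ξ₂ = 53.34 mol/s.
Outlet amounts (n = n₀ + Σ ν·ξ):
  D: 298 − 1(109.1) − 1(53.34) = 135.6
  C: 0 + 1(109.1) = 109.1
  A: 0 + 2(53.34) = 106.7
  B: 0 + 1(53.34) = 53.34

107 mol/s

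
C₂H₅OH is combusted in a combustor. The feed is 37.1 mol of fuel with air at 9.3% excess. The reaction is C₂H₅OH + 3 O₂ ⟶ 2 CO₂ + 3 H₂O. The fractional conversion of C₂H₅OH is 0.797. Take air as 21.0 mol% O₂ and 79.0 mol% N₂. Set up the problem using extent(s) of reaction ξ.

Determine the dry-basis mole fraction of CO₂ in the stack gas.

0.106

Stoichiometric O₂ = 3 × 37.1 = 111.3 mol; O₂ fed = 111.3 × 1.093 = 121.7 mol.
N₂ fed = 121.7 × 79/21 = 457.6 mol.
Fuel reacted = 0.797 × 37.1 → ξ = 29.57 mol.
Outlet (n = n₀ + ν ξ):
  C₂H₅OH: 37.1 − 1(29.57) = 7.531
  O₂: 121.7 − 3(29.57) = 32.94
  N₂: 457.6 (inert)
  CO₂: 0 + 2(29.57) = 59.14
  H₂O: 0 + 3(29.57) = 88.71
Dry total = 557.3 mol; y_CO₂ (dry) = 59.14 / 557.3 = 0.1061.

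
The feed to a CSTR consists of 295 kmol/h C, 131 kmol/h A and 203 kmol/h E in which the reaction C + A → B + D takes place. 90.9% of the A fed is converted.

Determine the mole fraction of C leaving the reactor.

A reacted = 0.909 × 131 = 119.1 kmol/h; ν_A = −1, so ξ = 119.1/1 = 119.1 kmol/h.
Outlet amounts (n = n₀ + ν ξ):
  C: 295 − 1(119.1) = 175.9
  A: 131 − 1(119.1) = 11.92
  B: 0 + 1(119.1) = 119.1
  D: 0 + 1(119.1) = 119.1
  E: 203 (inert)
Total out = 629 kmol/h; y_C = 175.9 / 629 = 0.2797.

0.28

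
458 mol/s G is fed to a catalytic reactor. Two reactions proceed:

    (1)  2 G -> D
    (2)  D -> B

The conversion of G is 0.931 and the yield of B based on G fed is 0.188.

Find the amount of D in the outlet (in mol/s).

127 mol/s

Conversion of G: G consumed = 2ξ₁ = 0.931 × 458 → ξ₁ = 213.2 mol/s.
Yield of B: 1ξ₂ / 458 = 0.188 → ξ₂ = 86.1 mol/s.
Outlet amounts (n = n₀ + Σ ν·ξ):
  G: 458 − 2(213.2) = 31.6
  D: 0 + 1(213.2) − 1(86.1) = 127.1
  B: 0 + 1(86.1) = 86.1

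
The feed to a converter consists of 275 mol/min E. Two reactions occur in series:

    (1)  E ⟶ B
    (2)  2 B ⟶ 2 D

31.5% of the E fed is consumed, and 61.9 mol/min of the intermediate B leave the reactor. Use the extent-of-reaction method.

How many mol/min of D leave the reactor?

Conversion of E: E consumed = 1ξ₁ = 0.315 × 275 → ξ₁ = 86.62 mol/min.
B balance: n_B = 0 + 1ξ₁ − 2ξ₂ = 61.9 → ξ₂ = (1·86.62 − 61.9)/2 = 12.36 mol/min.
Outlet amounts (n = n₀ + Σ ν·ξ):
  E: 275 − 1(86.62) = 188.4
  B: 0 + 1(86.62) − 2(12.36) = 61.9
  D: 0 + 2(12.36) = 24.73

24.7 mol/min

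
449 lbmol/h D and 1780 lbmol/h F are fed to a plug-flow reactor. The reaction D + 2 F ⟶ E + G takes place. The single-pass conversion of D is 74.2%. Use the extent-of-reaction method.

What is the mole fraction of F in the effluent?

0.587

D reacted = 0.742 × 449 = 333.2 lbmol/h; ν_D = −1, so ξ = 333.2/1 = 333.2 lbmol/h.
Outlet amounts (n = n₀ + ν ξ):
  D: 449 − 1(333.2) = 115.8
  F: 1780 − 2(333.2) = 1114
  E: 0 + 1(333.2) = 333.2
  G: 0 + 1(333.2) = 333.2
Total out = 1896 lbmol/h; y_F = 1114 / 1896 = 0.5874.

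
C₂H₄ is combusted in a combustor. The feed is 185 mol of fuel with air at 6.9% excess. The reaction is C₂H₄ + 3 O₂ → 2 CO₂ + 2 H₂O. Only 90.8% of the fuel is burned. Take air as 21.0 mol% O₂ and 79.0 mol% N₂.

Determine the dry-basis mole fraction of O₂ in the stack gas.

0.0334

Stoichiometric O₂ = 3 × 185 = 555 mol; O₂ fed = 555 × 1.069 = 593.3 mol.
N₂ fed = 593.3 × 79/21 = 2232 mol.
Fuel reacted = 0.908 × 185 → ξ = 168 mol.
Outlet (n = n₀ + ν ξ):
  C₂H₄: 185 − 1(168) = 17.02
  O₂: 593.3 − 3(168) = 89.35
  N₂: 2232 (inert)
  CO₂: 0 + 2(168) = 336
  H₂O: 0 + 2(168) = 336
Dry total = 2674 mol; y_O₂ (dry) = 89.35 / 2674 = 0.03341.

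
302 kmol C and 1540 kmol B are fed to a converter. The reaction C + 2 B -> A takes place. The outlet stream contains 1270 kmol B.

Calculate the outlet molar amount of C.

For B: n = n₀ − 2ξ → 1270 = 1540 − 2ξ, giving ξ = 135 kmol.
Outlet amounts (n = n₀ + ν ξ):
  C: 302 − 1(135) = 167
  B: 1540 − 2(135) = 1270
  A: 0 + 1(135) = 135

167 kmol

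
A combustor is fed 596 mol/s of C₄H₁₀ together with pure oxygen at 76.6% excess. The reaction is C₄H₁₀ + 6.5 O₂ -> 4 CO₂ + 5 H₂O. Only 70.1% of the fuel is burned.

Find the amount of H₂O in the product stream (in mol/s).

Stoichiometric O₂ = 6.5 × 596 = 3874 mol/s; O₂ fed = 3874 × 1.766 = 6841 mol/s.
Fuel reacted = 0.701 × 596 → ξ = 417.8 mol/s.
Outlet (n = n₀ + ν ξ):
  C₄H₁₀: 596 − 1(417.8) = 178.2
  O₂: 6841 − 6.5(417.8) = 4126
  CO₂: 0 + 4(417.8) = 1671
  H₂O: 0 + 5(417.8) = 2089

2090 mol/s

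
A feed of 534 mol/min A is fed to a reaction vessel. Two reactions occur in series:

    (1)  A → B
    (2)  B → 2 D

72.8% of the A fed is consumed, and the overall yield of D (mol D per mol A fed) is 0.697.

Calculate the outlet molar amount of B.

Conversion of A: A consumed = 1ξ₁ = 0.728 × 534 → ξ₁ = 388.8 mol/min.
Yield of D: 2ξ₂ / 534 = 0.697 → ξ₂ = 186.1 mol/min.
Outlet amounts (n = n₀ + Σ ν·ξ):
  A: 534 − 1(388.8) = 145.2
  B: 0 + 1(388.8) − 1(186.1) = 202.7
  D: 0 + 2(186.1) = 372.2

203 mol/min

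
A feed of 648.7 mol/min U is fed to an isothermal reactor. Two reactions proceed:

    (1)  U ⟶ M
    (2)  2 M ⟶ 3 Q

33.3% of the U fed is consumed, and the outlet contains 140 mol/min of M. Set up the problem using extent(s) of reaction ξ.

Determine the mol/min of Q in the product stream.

Conversion of U: U consumed = 1ξ₁ = 0.333 × 648.7 → ξ₁ = 216 mol/min.
M balance: n_M = 0 + 1ξ₁ − 2ξ₂ = 140 → ξ₂ = (1·216 − 140)/2 = 38.01 mol/min.
Outlet amounts (n = n₀ + Σ ν·ξ):
  U: 648.7 − 1(216) = 432.7
  M: 0 + 1(216) − 2(38.01) = 140
  Q: 0 + 3(38.01) = 114

114 mol/min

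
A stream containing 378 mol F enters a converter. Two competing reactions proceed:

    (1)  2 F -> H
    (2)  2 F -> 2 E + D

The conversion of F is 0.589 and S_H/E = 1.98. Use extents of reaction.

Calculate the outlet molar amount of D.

22.4 mol

Conversion of F: F consumed = 0.589 × 378 = 222.6 mol = 2ξ₁ + 2ξ₂.
Selectivity: 1ξ₁ / (2ξ₂) = 1.98 → ξ₁ = 3.96 ξ₂.
Substitute: (2·3.96 + 2) ξ₂ = 222.6 → ξ₂ = 22.44 mol, ξ₁ = 88.88 mol.
Outlet amounts (n = n₀ + Σ ν·ξ):
  F: 378 − 2(88.88) − 2(22.44) = 155.4
  H: 0 + 1(88.88) = 88.88
  E: 0 + 2(22.44) = 44.89
  D: 0 + 1(22.44) = 22.44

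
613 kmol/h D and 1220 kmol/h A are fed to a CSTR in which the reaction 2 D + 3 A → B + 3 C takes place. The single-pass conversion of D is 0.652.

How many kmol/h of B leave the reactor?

D reacted = 0.652 × 613 = 399.7 kmol/h; ν_D = −2, so ξ = 399.7/2 = 199.8 kmol/h.
Outlet amounts (n = n₀ + ν ξ):
  D: 613 − 2(199.8) = 213.3
  A: 1220 − 3(199.8) = 620.5
  B: 0 + 1(199.8) = 199.8
  C: 0 + 3(199.8) = 599.5

200 kmol/h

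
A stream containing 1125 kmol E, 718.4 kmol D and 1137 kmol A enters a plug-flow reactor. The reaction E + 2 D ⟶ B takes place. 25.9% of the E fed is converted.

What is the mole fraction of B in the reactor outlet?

E reacted = 0.259 × 1125 = 291.4 kmol; ν_E = −1, so ξ = 291.4/1 = 291.4 kmol.
Outlet amounts (n = n₀ + ν ξ):
  E: 1125 − 1(291.4) = 833.6
  D: 718.4 − 2(291.4) = 135.6
  B: 0 + 1(291.4) = 291.4
  A: 1137 (inert)
Total out = 2398 kmol; y_B = 291.4 / 2398 = 0.1215.

0.122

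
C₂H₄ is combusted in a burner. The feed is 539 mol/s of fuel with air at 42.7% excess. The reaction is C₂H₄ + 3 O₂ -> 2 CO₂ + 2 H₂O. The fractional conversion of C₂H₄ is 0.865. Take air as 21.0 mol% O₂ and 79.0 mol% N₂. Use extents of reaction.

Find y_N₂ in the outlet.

0.753

Stoichiometric O₂ = 3 × 539 = 1617 mol/s; O₂ fed = 1617 × 1.427 = 2307 mol/s.
N₂ fed = 2307 × 79/21 = 8680 mol/s.
Fuel reacted = 0.865 × 539 → ξ = 466.2 mol/s.
Outlet (n = n₀ + ν ξ):
  C₂H₄: 539 − 1(466.2) = 72.76
  O₂: 2307 − 3(466.2) = 908.8
  N₂: 8680 (inert)
  CO₂: 0 + 2(466.2) = 932.5
  H₂O: 0 + 2(466.2) = 932.5
Total out = 11530 mol/s; y_N₂ = 8680 / 11530 = 0.7531.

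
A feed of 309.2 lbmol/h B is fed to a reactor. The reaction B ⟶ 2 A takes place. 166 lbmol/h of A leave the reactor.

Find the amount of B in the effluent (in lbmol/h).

226 lbmol/h

For A: n = n₀ + 2ξ → 166 = 0 + 2ξ, giving ξ = 83 lbmol/h.
Outlet amounts (n = n₀ + ν ξ):
  B: 309.2 − 1(83) = 226.2
  A: 0 + 2(83) = 166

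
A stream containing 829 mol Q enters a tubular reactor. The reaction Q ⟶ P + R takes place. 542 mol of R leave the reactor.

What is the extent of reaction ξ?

For R: n = n₀ + 1ξ → 542 = 0 + 1ξ, giving ξ = 542 mol.
Outlet amounts (n = n₀ + ν ξ):
  Q: 829 − 1(542) = 287
  P: 0 + 1(542) = 542
  R: 0 + 1(542) = 542

ξ = 542 mol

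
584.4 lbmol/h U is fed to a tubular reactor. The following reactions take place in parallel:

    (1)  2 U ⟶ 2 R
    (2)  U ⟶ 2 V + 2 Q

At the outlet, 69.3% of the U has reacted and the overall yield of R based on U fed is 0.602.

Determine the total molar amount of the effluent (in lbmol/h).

744 lbmol/h

Yield of R: 2ξ₁ / 584.4 = 0.602 → ξ₁ = 175.9 lbmol/h.
Conversion of U: 2ξ₁ + 1ξ₂ = 0.693 × 584.4 = 405 → ξ₂ = 53.18 lbmol/h.
Outlet amounts (n = n₀ + Σ ν·ξ):
  U: 584.4 − 2(175.9) − 1(53.18) = 179.4
  R: 0 + 2(175.9) = 351.8
  V: 0 + 2(53.18) = 106.4
  Q: 0 + 2(53.18) = 106.4
Total out = 179.4 + 351.8 + 106.4 + 106.4 = 743.9 lbmol/h.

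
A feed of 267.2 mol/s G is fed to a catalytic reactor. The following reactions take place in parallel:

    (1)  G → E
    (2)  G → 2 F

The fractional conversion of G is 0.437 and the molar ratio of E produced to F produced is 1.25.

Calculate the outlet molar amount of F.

Conversion of G: G consumed = 0.437 × 267.2 = 116.8 mol/s = 1ξ₁ + 1ξ₂.
Selectivity: 1ξ₁ / (2ξ₂) = 1.25 → ξ₁ = 2.5 ξ₂.
Substitute: (1·2.5 + 1) ξ₂ = 116.8 → ξ₂ = 33.36 mol/s, ξ₁ = 83.4 mol/s.
Outlet amounts (n = n₀ + Σ ν·ξ):
  G: 267.2 − 1(83.4) − 1(33.36) = 150.4
  E: 0 + 1(83.4) = 83.4
  F: 0 + 2(33.36) = 66.72

66.7 mol/s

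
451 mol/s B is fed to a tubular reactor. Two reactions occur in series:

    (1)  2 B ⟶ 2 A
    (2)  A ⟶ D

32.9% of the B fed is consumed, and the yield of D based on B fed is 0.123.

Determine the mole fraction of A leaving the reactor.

0.206

Conversion of B: B consumed = 2ξ₁ = 0.329 × 451 → ξ₁ = 74.19 mol/s.
Yield of D: 1ξ₂ / 451 = 0.123 → ξ₂ = 55.47 mol/s.
Outlet amounts (n = n₀ + Σ ν·ξ):
  B: 451 − 2(74.19) = 302.6
  A: 0 + 2(74.19) − 1(55.47) = 92.91
  D: 0 + 1(55.47) = 55.47
Total out = 451 mol/s; y_A = 92.91 / 451 = 0.206.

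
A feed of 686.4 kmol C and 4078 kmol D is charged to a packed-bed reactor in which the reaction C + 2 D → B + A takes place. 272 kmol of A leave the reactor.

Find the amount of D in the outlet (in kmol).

3530 kmol

For A: n = n₀ + 1ξ → 272 = 0 + 1ξ, giving ξ = 272 kmol.
Outlet amounts (n = n₀ + ν ξ):
  C: 686.4 − 1(272) = 414.4
  D: 4078 − 2(272) = 3534
  B: 0 + 1(272) = 272
  A: 0 + 1(272) = 272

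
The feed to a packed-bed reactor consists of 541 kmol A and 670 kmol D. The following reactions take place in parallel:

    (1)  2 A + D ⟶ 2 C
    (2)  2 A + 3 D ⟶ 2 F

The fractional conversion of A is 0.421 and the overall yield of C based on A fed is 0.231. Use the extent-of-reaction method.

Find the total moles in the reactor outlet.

Yield of C: 2ξ₁ / 541 = 0.231 → ξ₁ = 62.49 kmol.
Conversion of A: 2ξ₁ + 2ξ₂ = 0.421 × 541 = 227.8 → ξ₂ = 51.39 kmol.
Outlet amounts (n = n₀ + Σ ν·ξ):
  A: 541 − 2(62.49) − 2(51.39) = 313.2
  D: 670 − 1(62.49) − 3(51.39) = 453.3
  C: 0 + 2(62.49) = 125
  F: 0 + 2(51.39) = 102.8
Total out = 313.2 + 453.3 + 125 + 102.8 = 994.3 kmol.

994 kmol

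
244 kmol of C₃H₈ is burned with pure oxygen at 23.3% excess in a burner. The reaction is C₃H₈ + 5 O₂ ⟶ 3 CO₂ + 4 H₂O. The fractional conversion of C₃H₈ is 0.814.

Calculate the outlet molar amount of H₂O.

Stoichiometric O₂ = 5 × 244 = 1220 kmol; O₂ fed = 1220 × 1.233 = 1504 kmol.
Fuel reacted = 0.814 × 244 → ξ = 198.6 kmol.
Outlet (n = n₀ + ν ξ):
  C₃H₈: 244 − 1(198.6) = 45.38
  O₂: 1504 − 5(198.6) = 511.2
  CO₂: 0 + 3(198.6) = 595.8
  H₂O: 0 + 4(198.6) = 794.5

794 kmol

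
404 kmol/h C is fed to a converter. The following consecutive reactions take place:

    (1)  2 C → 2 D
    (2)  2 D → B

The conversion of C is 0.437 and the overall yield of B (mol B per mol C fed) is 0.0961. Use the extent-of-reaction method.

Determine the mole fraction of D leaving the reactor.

Conversion of C: C consumed = 2ξ₁ = 0.437 × 404 → ξ₁ = 88.27 kmol/h.
Yield of B: 1ξ₂ / 404 = 0.0961 → ξ₂ = 38.82 kmol/h.
Outlet amounts (n = n₀ + Σ ν·ξ):
  C: 404 − 2(88.27) = 227.5
  D: 0 + 2(88.27) − 2(38.82) = 98.9
  B: 0 + 1(38.82) = 38.82
Total out = 365.2 kmol/h; y_D = 98.9 / 365.2 = 0.2708.

0.271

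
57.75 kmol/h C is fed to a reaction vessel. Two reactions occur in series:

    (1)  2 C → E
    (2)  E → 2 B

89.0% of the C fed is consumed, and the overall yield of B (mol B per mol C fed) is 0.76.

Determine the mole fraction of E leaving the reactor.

0.0695

Conversion of C: C consumed = 2ξ₁ = 0.89 × 57.75 → ξ₁ = 25.7 kmol/h.
Yield of B: 2ξ₂ / 57.75 = 0.76 → ξ₂ = 21.95 kmol/h.
Outlet amounts (n = n₀ + Σ ν·ξ):
  C: 57.75 − 2(25.7) = 6.352
  E: 0 + 1(25.7) − 1(21.95) = 3.754
  B: 0 + 2(21.95) = 43.89
Total out = 54 kmol/h; y_E = 3.754 / 54 = 0.06952.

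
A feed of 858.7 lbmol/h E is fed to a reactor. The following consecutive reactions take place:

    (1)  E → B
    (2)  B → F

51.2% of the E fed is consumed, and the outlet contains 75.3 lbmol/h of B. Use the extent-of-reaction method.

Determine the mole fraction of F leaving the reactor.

0.424

Conversion of E: E consumed = 1ξ₁ = 0.512 × 858.7 → ξ₁ = 439.7 lbmol/h.
B balance: n_B = 0 + 1ξ₁ − 1ξ₂ = 75.3 → ξ₂ = (1·439.7 − 75.3)/1 = 364.4 lbmol/h.
Outlet amounts (n = n₀ + Σ ν·ξ):
  E: 858.7 − 1(439.7) = 419
  B: 0 + 1(439.7) − 1(364.4) = 75.3
  F: 0 + 1(364.4) = 364.4
Total out = 858.7 lbmol/h; y_F = 364.4 / 858.7 = 0.4243.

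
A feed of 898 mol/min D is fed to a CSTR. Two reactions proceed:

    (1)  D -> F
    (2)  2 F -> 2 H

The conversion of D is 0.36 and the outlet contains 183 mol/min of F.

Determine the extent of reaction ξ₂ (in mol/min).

ξ₂ = 70.1 mol/min

Conversion of D: D consumed = 1ξ₁ = 0.36 × 898 → ξ₁ = 323.3 mol/min.
F balance: n_F = 0 + 1ξ₁ − 2ξ₂ = 183 → ξ₂ = (1·323.3 − 183)/2 = 70.14 mol/min.
Outlet amounts (n = n₀ + Σ ν·ξ):
  D: 898 − 1(323.3) = 574.7
  F: 0 + 1(323.3) − 2(70.14) = 183
  H: 0 + 2(70.14) = 140.3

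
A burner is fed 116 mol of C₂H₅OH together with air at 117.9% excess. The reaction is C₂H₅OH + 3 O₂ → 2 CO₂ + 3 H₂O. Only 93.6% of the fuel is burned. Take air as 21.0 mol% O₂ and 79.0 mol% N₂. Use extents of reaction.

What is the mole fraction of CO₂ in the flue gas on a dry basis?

Stoichiometric O₂ = 3 × 116 = 348 mol; O₂ fed = 348 × 2.179 = 758.3 mol.
N₂ fed = 758.3 × 79/21 = 2853 mol.
Fuel reacted = 0.936 × 116 → ξ = 108.6 mol.
Outlet (n = n₀ + ν ξ):
  C₂H₅OH: 116 − 1(108.6) = 7.424
  O₂: 758.3 − 3(108.6) = 432.6
  N₂: 2853 (inert)
  CO₂: 0 + 2(108.6) = 217.2
  H₂O: 0 + 3(108.6) = 325.7
Dry total = 3510 mol; y_CO₂ (dry) = 217.2 / 3510 = 0.06187.

0.0619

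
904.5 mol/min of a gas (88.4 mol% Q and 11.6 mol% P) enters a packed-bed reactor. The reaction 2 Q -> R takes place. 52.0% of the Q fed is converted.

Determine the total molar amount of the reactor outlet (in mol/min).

697 mol/min

Q reacted = 0.52 × 799.6 = 415.8 mol/min; ν_Q = −2, so ξ = 415.8/2 = 207.9 mol/min.
Outlet amounts (n = n₀ + ν ξ):
  Q: 799.6 − 2(207.9) = 383.8
  R: 0 + 1(207.9) = 207.9
  P: 104.9 (inert)
Total out = 383.8 + 207.9 + 104.9 = 696.6 mol/min.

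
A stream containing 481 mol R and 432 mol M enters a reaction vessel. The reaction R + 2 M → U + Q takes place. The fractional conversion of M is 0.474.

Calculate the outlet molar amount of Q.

102 mol

M reacted = 0.474 × 432 = 204.8 mol; ν_M = −2, so ξ = 204.8/2 = 102.4 mol.
Outlet amounts (n = n₀ + ν ξ):
  R: 481 − 1(102.4) = 378.6
  M: 432 − 2(102.4) = 227.2
  U: 0 + 1(102.4) = 102.4
  Q: 0 + 1(102.4) = 102.4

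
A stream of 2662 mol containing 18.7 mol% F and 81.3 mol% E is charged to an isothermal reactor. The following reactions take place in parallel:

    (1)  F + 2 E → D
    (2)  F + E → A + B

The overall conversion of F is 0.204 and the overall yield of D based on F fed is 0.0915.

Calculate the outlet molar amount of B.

56 mol

Yield of D: 1ξ₁ / 497.8 = 0.0915 → ξ₁ = 45.55 mol.
Conversion of F: 1ξ₁ + 1ξ₂ = 0.204 × 497.8 = 101.5 → ξ₂ = 56 mol.
Outlet amounts (n = n₀ + Σ ν·ξ):
  F: 497.8 − 1(45.55) − 1(56) = 396.2
  E: 2164 − 2(45.55) − 1(56) = 2017
  D: 0 + 1(45.55) = 45.55
  A: 0 + 1(56) = 56
  B: 0 + 1(56) = 56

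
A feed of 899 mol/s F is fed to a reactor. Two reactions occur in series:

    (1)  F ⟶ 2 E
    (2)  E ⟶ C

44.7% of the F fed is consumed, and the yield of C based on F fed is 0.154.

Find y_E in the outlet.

Conversion of F: F consumed = 1ξ₁ = 0.447 × 899 → ξ₁ = 401.9 mol/s.
Yield of C: 1ξ₂ / 899 = 0.154 → ξ₂ = 138.4 mol/s.
Outlet amounts (n = n₀ + Σ ν·ξ):
  F: 899 − 1(401.9) = 497.1
  E: 0 + 2(401.9) − 1(138.4) = 665.3
  C: 0 + 1(138.4) = 138.4
Total out = 1301 mol/s; y_E = 665.3 / 1301 = 0.5114.

0.511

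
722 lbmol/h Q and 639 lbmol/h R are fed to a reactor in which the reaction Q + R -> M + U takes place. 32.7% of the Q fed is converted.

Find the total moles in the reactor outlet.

Q reacted = 0.327 × 722 = 236.1 lbmol/h; ν_Q = −1, so ξ = 236.1/1 = 236.1 lbmol/h.
Outlet amounts (n = n₀ + ν ξ):
  Q: 722 − 1(236.1) = 485.9
  R: 639 − 1(236.1) = 402.9
  M: 0 + 1(236.1) = 236.1
  U: 0 + 1(236.1) = 236.1
Total out = 485.9 + 402.9 + 236.1 + 236.1 = 1361 lbmol/h.

1360 lbmol/h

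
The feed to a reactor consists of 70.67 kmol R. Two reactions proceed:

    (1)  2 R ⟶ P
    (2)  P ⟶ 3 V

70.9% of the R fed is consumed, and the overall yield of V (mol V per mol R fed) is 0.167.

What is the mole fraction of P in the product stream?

0.395

Conversion of R: R consumed = 2ξ₁ = 0.709 × 70.67 → ξ₁ = 25.05 kmol.
Yield of V: 3ξ₂ / 70.67 = 0.167 → ξ₂ = 3.934 kmol.
Outlet amounts (n = n₀ + Σ ν·ξ):
  R: 70.67 − 2(25.05) = 20.56
  P: 0 + 1(25.05) − 1(3.934) = 21.12
  V: 0 + 3(3.934) = 11.8
Total out = 53.49 kmol; y_P = 21.12 / 53.49 = 0.3948.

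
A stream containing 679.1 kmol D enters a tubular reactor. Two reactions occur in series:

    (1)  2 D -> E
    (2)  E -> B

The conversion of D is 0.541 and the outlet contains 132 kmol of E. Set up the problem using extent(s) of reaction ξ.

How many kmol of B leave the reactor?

Conversion of D: D consumed = 2ξ₁ = 0.541 × 679.1 → ξ₁ = 183.7 kmol.
E balance: n_E = 0 + 1ξ₁ − 1ξ₂ = 132 → ξ₂ = (1·183.7 − 132)/1 = 51.7 kmol.
Outlet amounts (n = n₀ + Σ ν·ξ):
  D: 679.1 − 2(183.7) = 311.7
  E: 0 + 1(183.7) − 1(51.7) = 132
  B: 0 + 1(51.7) = 51.7

51.7 kmol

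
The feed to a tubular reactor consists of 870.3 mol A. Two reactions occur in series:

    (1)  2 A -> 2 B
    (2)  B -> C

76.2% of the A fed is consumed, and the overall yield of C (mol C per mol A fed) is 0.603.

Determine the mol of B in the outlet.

Conversion of A: A consumed = 2ξ₁ = 0.762 × 870.3 → ξ₁ = 331.6 mol.
Yield of C: 1ξ₂ / 870.3 = 0.603 → ξ₂ = 524.8 mol.
Outlet amounts (n = n₀ + Σ ν·ξ):
  A: 870.3 − 2(331.6) = 207.1
  B: 0 + 2(331.6) − 1(524.8) = 138.4
  C: 0 + 1(524.8) = 524.8

138 mol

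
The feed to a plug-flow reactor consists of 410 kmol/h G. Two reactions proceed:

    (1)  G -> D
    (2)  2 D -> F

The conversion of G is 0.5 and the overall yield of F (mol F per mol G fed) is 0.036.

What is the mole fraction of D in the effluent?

Conversion of G: G consumed = 1ξ₁ = 0.5 × 410 → ξ₁ = 205 kmol/h.
Yield of F: 1ξ₂ / 410 = 0.036 → ξ₂ = 14.76 kmol/h.
Outlet amounts (n = n₀ + Σ ν·ξ):
  G: 410 − 1(205) = 205
  D: 0 + 1(205) − 2(14.76) = 175.5
  F: 0 + 1(14.76) = 14.76
Total out = 395.2 kmol/h; y_D = 175.5 / 395.2 = 0.444.

0.444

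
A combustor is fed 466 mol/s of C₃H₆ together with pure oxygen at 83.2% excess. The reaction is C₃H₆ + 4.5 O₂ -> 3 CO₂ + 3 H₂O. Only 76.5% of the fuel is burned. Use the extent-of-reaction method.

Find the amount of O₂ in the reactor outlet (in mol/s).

Stoichiometric O₂ = 4.5 × 466 = 2097 mol/s; O₂ fed = 2097 × 1.832 = 3842 mol/s.
Fuel reacted = 0.765 × 466 → ξ = 356.5 mol/s.
Outlet (n = n₀ + ν ξ):
  C₃H₆: 466 − 1(356.5) = 109.5
  O₂: 3842 − 4.5(356.5) = 2237
  CO₂: 0 + 3(356.5) = 1069
  H₂O: 0 + 3(356.5) = 1069

2240 mol/s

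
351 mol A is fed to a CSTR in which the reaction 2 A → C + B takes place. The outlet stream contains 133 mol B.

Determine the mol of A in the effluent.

85 mol

For B: n = n₀ + 1ξ → 133 = 0 + 1ξ, giving ξ = 133 mol.
Outlet amounts (n = n₀ + ν ξ):
  A: 351 − 2(133) = 85
  C: 0 + 1(133) = 133
  B: 0 + 1(133) = 133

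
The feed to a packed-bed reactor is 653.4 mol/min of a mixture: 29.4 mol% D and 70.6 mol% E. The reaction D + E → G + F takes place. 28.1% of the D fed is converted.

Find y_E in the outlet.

0.623

D reacted = 0.281 × 192.1 = 53.98 mol/min; ν_D = −1, so ξ = 53.98/1 = 53.98 mol/min.
Outlet amounts (n = n₀ + ν ξ):
  D: 192.1 − 1(53.98) = 138.1
  E: 461.3 − 1(53.98) = 407.3
  G: 0 + 1(53.98) = 53.98
  F: 0 + 1(53.98) = 53.98
Total out = 653.4 mol/min; y_E = 407.3 / 653.4 = 0.6234.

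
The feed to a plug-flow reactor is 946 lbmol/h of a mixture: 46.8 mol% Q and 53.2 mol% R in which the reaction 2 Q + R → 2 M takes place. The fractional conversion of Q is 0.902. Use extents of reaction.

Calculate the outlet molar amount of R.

304 lbmol/h

Q reacted = 0.902 × 442.7 = 399.3 lbmol/h; ν_Q = −2, so ξ = 399.3/2 = 199.7 lbmol/h.
Outlet amounts (n = n₀ + ν ξ):
  Q: 442.7 − 2(199.7) = 43.39
  R: 503.3 − 1(199.7) = 303.6
  M: 0 + 2(199.7) = 399.3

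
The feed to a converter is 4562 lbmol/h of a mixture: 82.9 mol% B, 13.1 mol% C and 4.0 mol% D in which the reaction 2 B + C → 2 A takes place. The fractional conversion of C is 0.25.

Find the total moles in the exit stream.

C reacted = 0.25 × 597.6 = 149.4 lbmol/h; ν_C = −1, so ξ = 149.4/1 = 149.4 lbmol/h.
Outlet amounts (n = n₀ + ν ξ):
  B: 3782 − 2(149.4) = 3483
  C: 597.6 − 1(149.4) = 448.2
  A: 0 + 2(149.4) = 298.8
  D: 182.5 (inert)
Total out = 3483 + 448.2 + 298.8 + 182.5 = 4413 lbmol/h.

4410 lbmol/h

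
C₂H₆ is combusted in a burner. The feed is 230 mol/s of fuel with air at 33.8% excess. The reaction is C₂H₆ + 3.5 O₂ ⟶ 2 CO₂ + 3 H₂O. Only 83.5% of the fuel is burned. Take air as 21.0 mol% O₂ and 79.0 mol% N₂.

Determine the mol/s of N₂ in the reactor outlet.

Stoichiometric O₂ = 3.5 × 230 = 805 mol/s; O₂ fed = 805 × 1.338 = 1077 mol/s.
N₂ fed = 1077 × 79/21 = 4052 mol/s.
Fuel reacted = 0.835 × 230 → ξ = 192 mol/s.
Outlet (n = n₀ + ν ξ):
  C₂H₆: 230 − 1(192) = 37.95
  O₂: 1077 − 3.5(192) = 404.9
  N₂: 4052 (inert)
  CO₂: 0 + 2(192) = 384.1
  H₂O: 0 + 3(192) = 576.1

4050 mol/s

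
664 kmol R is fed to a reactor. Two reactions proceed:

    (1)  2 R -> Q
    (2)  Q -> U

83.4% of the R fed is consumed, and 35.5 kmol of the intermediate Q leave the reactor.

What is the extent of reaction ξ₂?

ξ₂ = 241 kmol

Conversion of R: R consumed = 2ξ₁ = 0.834 × 664 → ξ₁ = 276.9 kmol.
Q balance: n_Q = 0 + 1ξ₁ − 1ξ₂ = 35.5 → ξ₂ = (1·276.9 − 35.5)/1 = 241.4 kmol.
Outlet amounts (n = n₀ + Σ ν·ξ):
  R: 664 − 2(276.9) = 110.2
  Q: 0 + 1(276.9) − 1(241.4) = 35.5
  U: 0 + 1(241.4) = 241.4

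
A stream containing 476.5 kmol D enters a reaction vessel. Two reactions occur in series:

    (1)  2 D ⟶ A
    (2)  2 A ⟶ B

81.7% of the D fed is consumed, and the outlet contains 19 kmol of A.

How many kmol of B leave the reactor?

87.8 kmol

Conversion of D: D consumed = 2ξ₁ = 0.817 × 476.5 → ξ₁ = 194.7 kmol.
A balance: n_A = 0 + 1ξ₁ − 2ξ₂ = 19 → ξ₂ = (1·194.7 − 19)/2 = 87.83 kmol.
Outlet amounts (n = n₀ + Σ ν·ξ):
  D: 476.5 − 2(194.7) = 87.2
  A: 0 + 1(194.7) − 2(87.83) = 19
  B: 0 + 1(87.83) = 87.83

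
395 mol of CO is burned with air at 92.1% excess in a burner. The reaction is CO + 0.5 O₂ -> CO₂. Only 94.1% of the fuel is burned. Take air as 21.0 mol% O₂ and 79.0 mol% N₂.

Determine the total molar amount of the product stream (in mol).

Stoichiometric O₂ = 0.5 × 395 = 197.5 mol; O₂ fed = 197.5 × 1.921 = 379.4 mol.
N₂ fed = 379.4 × 79/21 = 1427 mol.
Fuel reacted = 0.941 × 395 → ξ = 371.7 mol.
Outlet (n = n₀ + ν ξ):
  CO: 395 − 1(371.7) = 23.31
  O₂: 379.4 − 0.5(371.7) = 193.5
  N₂: 1427 (inert)
  CO₂: 0 + 1(371.7) = 371.7
Total out = 23.31 + 193.5 + 1427 + 371.7 = 2016 mol.

2020 mol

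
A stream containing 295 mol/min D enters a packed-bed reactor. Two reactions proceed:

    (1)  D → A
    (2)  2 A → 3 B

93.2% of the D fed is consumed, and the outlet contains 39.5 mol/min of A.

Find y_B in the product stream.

0.856

Conversion of D: D consumed = 1ξ₁ = 0.932 × 295 → ξ₁ = 274.9 mol/min.
A balance: n_A = 0 + 1ξ₁ − 2ξ₂ = 39.5 → ξ₂ = (1·274.9 − 39.5)/2 = 117.7 mol/min.
Outlet amounts (n = n₀ + Σ ν·ξ):
  D: 295 − 1(274.9) = 20.06
  A: 0 + 1(274.9) − 2(117.7) = 39.5
  B: 0 + 3(117.7) = 353.2
Total out = 412.7 mol/min; y_B = 353.2 / 412.7 = 0.8557.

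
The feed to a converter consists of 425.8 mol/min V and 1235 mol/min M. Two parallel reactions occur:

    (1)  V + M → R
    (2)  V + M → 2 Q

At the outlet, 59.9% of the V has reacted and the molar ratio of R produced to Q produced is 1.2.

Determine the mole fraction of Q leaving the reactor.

0.101

Conversion of V: V consumed = 0.599 × 425.8 = 255.1 mol/min = 1ξ₁ + 1ξ₂.
Selectivity: 1ξ₁ / (2ξ₂) = 1.2 → ξ₁ = 2.4 ξ₂.
Substitute: (1·2.4 + 1) ξ₂ = 255.1 → ξ₂ = 75.02 mol/min, ξ₁ = 180 mol/min.
Outlet amounts (n = n₀ + Σ ν·ξ):
  V: 425.8 − 1(180) − 1(75.02) = 170.7
  M: 1235 − 1(180) − 1(75.02) = 979.9
  R: 0 + 1(180) = 180
  Q: 0 + 2(75.02) = 150
Total out = 1481 mol/min; y_Q = 150 / 1481 = 0.1013.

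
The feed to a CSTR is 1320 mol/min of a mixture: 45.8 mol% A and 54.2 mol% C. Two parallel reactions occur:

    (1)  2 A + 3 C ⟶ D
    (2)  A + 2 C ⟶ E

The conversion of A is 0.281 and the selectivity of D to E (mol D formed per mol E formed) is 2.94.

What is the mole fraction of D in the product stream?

0.0741

Conversion of A: A consumed = 0.281 × 604.6 = 169.9 mol/min = 2ξ₁ + 1ξ₂.
Selectivity: 1ξ₁ / (1ξ₂) = 2.94 → ξ₁ = 2.94 ξ₂.
Substitute: (2·2.94 + 1) ξ₂ = 169.9 → ξ₂ = 24.69 mol/min, ξ₁ = 72.59 mol/min.
Outlet amounts (n = n₀ + Σ ν·ξ):
  A: 604.6 − 2(72.59) − 1(24.69) = 434.7
  C: 715.4 − 3(72.59) − 2(24.69) = 448.3
  D: 0 + 1(72.59) = 72.59
  E: 0 + 1(24.69) = 24.69
Total out = 980.2 mol/min; y_D = 72.59 / 980.2 = 0.07406.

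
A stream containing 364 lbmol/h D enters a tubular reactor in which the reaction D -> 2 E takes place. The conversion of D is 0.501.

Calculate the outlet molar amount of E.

365 lbmol/h

D reacted = 0.501 × 364 = 182.4 lbmol/h; ν_D = −1, so ξ = 182.4/1 = 182.4 lbmol/h.
Outlet amounts (n = n₀ + ν ξ):
  D: 364 − 1(182.4) = 181.6
  E: 0 + 2(182.4) = 364.7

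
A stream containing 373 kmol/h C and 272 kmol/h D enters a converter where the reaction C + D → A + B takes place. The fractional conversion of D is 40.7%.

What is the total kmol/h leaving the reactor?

645 kmol/h

D reacted = 0.407 × 272 = 110.7 kmol/h; ν_D = −1, so ξ = 110.7/1 = 110.7 kmol/h.
Outlet amounts (n = n₀ + ν ξ):
  C: 373 − 1(110.7) = 262.3
  D: 272 − 1(110.7) = 161.3
  A: 0 + 1(110.7) = 110.7
  B: 0 + 1(110.7) = 110.7
Total out = 262.3 + 161.3 + 110.7 + 110.7 = 645 kmol/h.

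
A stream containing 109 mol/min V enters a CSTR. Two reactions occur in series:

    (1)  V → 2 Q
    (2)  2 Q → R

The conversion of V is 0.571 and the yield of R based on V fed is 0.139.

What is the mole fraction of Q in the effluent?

Conversion of V: V consumed = 1ξ₁ = 0.571 × 109 → ξ₁ = 62.24 mol/min.
Yield of R: 1ξ₂ / 109 = 0.139 → ξ₂ = 15.15 mol/min.
Outlet amounts (n = n₀ + Σ ν·ξ):
  V: 109 − 1(62.24) = 46.76
  Q: 0 + 2(62.24) − 2(15.15) = 94.18
  R: 0 + 1(15.15) = 15.15
Total out = 156.1 mol/min; y_Q = 94.18 / 156.1 = 0.6034.

0.603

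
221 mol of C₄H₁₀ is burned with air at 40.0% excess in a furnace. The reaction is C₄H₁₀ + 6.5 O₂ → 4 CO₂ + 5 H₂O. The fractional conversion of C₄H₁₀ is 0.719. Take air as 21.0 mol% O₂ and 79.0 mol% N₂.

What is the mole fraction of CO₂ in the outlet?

0.0633

Stoichiometric O₂ = 6.5 × 221 = 1436 mol; O₂ fed = 1436 × 1.400 = 2011 mol.
N₂ fed = 2011 × 79/21 = 7566 mol.
Fuel reacted = 0.719 × 221 → ξ = 158.9 mol.
Outlet (n = n₀ + ν ξ):
  C₄H₁₀: 221 − 1(158.9) = 62.1
  O₂: 2011 − 6.5(158.9) = 978.3
  N₂: 7566 (inert)
  CO₂: 0 + 4(158.9) = 635.6
  H₂O: 0 + 5(158.9) = 794.5
Total out = 10040 mol; y_CO₂ = 635.6 / 10040 = 0.06333.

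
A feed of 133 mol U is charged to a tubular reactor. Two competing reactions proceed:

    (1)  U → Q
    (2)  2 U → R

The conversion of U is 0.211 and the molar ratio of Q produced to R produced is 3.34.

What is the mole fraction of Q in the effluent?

Conversion of U: U consumed = 0.211 × 133 = 28.06 mol = 1ξ₁ + 2ξ₂.
Selectivity: 1ξ₁ / (1ξ₂) = 3.34 → ξ₁ = 3.34 ξ₂.
Substitute: (1·3.34 + 2) ξ₂ = 28.06 → ξ₂ = 5.255 mol, ξ₁ = 17.55 mol.
Outlet amounts (n = n₀ + Σ ν·ξ):
  U: 133 − 1(17.55) − 2(5.255) = 104.9
  Q: 0 + 1(17.55) = 17.55
  R: 0 + 1(5.255) = 5.255
Total out = 127.7 mol; y_Q = 17.55 / 127.7 = 0.1374.

0.137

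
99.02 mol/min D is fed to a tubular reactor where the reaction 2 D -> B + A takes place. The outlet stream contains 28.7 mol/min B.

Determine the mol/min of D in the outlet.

For B: n = n₀ + 1ξ → 28.7 = 0 + 1ξ, giving ξ = 28.7 mol/min.
Outlet amounts (n = n₀ + ν ξ):
  D: 99.02 − 2(28.7) = 41.62
  B: 0 + 1(28.7) = 28.7
  A: 0 + 1(28.7) = 28.7

41.6 mol/min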